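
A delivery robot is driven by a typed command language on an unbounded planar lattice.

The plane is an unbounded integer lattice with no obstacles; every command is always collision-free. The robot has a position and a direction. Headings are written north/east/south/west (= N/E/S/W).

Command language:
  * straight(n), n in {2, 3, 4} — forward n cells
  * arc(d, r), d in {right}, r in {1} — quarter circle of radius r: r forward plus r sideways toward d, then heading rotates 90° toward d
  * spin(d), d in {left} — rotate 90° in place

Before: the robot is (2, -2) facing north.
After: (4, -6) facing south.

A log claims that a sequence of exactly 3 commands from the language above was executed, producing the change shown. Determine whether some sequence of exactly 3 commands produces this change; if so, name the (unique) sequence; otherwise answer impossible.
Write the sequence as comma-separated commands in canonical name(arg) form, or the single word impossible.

arc(right, 1), arc(right, 1), straight(4)

key: order matters: swapping arc(right, 1) and straight(4) lands elsewhere
initial: (2, -2) facing north
t=1 arc(right, 1) ⇒ (3, -1) facing east
t=2 arc(right, 1) ⇒ (4, -2) facing south
t=3 straight(4) ⇒ (4, -6) facing south
all 125 alternatives checked — unique.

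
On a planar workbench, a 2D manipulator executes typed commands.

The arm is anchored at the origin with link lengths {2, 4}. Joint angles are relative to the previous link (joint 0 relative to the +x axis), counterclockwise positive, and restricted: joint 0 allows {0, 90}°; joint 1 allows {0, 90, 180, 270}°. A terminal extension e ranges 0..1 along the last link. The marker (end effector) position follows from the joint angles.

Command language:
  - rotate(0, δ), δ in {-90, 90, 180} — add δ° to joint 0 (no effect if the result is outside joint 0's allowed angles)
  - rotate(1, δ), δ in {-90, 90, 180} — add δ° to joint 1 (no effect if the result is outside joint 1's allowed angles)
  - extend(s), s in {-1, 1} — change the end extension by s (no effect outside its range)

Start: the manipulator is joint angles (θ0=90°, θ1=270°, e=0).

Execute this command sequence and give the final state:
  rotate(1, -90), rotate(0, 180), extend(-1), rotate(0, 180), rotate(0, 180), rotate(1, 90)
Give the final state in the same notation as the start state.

joint angles (θ0=90°, θ1=270°, e=0)

from: joint angles (θ0=90°, θ1=270°, e=0)
1. rotate(1, -90) → joint angles (θ0=90°, θ1=180°, e=0)
2. rotate(0, 180) → joint angles (θ0=90°, θ1=180°, e=0)
3. extend(-1) → joint angles (θ0=90°, θ1=180°, e=0)
4. rotate(0, 180) → joint angles (θ0=90°, θ1=180°, e=0)
5. rotate(0, 180) → joint angles (θ0=90°, θ1=180°, e=0)
6. rotate(1, 90) → joint angles (θ0=90°, θ1=270°, e=0)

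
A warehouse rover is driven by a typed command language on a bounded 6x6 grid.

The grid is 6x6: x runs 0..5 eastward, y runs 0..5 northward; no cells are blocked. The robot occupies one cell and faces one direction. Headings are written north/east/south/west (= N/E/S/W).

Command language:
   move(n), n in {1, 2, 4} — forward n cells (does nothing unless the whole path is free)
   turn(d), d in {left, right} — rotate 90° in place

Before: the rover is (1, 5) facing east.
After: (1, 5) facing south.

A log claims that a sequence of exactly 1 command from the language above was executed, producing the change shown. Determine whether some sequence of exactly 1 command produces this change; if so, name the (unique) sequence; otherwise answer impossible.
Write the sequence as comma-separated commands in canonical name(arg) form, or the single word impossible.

key: (1,5) unchanged — the single command moves nothing
t0: (1, 5) facing east
[1] after turn(right): (1, 5) facing south
no other 1-command option fits: unique.

turn(right)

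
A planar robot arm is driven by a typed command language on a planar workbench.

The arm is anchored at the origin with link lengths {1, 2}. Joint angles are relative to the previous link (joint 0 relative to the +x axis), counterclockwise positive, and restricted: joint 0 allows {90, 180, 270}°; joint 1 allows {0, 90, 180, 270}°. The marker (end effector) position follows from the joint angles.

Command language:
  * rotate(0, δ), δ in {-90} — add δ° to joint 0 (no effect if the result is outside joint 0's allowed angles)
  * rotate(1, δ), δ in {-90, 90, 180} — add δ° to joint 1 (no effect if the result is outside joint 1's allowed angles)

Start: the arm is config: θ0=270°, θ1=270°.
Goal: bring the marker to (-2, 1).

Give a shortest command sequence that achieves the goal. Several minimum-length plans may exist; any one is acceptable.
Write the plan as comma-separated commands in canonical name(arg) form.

start: config: θ0=270°, θ1=270°
[1] after rotate(0, -90): config: θ0=180°, θ1=270°
[2] after rotate(0, -90): config: θ0=90°, θ1=270°
[3] after rotate(1, 180): config: θ0=90°, θ1=90°
no 2-step plan works, so 3 is optimal.

rotate(0, -90), rotate(0, -90), rotate(1, 180)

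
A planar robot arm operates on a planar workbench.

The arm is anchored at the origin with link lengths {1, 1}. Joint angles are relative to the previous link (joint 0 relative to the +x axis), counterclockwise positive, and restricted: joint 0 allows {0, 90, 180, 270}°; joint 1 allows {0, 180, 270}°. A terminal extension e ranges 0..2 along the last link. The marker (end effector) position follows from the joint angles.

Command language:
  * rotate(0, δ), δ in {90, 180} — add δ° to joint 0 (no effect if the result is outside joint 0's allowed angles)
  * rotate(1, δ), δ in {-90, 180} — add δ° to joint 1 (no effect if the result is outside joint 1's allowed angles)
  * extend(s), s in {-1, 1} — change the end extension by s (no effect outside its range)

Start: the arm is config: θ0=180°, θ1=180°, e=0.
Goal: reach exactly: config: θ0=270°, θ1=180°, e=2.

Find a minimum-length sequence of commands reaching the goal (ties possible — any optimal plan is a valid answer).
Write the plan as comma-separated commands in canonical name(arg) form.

initial: config: θ0=180°, θ1=180°, e=0
step 1 (extend(1)): config: θ0=180°, θ1=180°, e=1
step 2 (extend(1)): config: θ0=180°, θ1=180°, e=2
step 3 (rotate(0, 90)): config: θ0=270°, θ1=180°, e=2
no 2-step plan works, so 3 is optimal.

extend(1), extend(1), rotate(0, 90)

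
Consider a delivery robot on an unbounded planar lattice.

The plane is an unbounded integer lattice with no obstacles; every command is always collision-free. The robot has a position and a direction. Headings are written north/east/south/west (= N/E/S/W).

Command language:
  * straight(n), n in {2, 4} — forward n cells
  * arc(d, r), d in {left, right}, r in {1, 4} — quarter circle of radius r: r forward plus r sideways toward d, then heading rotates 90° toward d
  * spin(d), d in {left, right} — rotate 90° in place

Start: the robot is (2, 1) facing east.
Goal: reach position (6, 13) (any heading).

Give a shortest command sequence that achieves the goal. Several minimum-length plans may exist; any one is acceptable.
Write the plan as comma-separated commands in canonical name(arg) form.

t0: (2, 1) facing east
1. arc(left, 4) → (6, 5) facing north
2. straight(4) → (6, 9) facing north
3. straight(4) → (6, 13) facing north
no 2-step plan works, so 3 is optimal.

arc(left, 4), straight(4), straight(4)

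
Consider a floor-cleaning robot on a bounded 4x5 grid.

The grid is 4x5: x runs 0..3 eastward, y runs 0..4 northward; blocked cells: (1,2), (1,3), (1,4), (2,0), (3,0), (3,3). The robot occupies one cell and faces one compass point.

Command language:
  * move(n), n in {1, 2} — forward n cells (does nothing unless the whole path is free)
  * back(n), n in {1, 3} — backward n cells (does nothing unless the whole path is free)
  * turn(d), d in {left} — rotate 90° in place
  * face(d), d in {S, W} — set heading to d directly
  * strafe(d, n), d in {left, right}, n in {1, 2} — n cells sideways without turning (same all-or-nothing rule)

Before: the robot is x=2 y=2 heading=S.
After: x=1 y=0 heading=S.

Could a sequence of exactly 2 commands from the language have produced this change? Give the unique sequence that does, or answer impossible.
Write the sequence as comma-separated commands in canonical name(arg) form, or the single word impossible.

no 2-step route produces this change.

impossible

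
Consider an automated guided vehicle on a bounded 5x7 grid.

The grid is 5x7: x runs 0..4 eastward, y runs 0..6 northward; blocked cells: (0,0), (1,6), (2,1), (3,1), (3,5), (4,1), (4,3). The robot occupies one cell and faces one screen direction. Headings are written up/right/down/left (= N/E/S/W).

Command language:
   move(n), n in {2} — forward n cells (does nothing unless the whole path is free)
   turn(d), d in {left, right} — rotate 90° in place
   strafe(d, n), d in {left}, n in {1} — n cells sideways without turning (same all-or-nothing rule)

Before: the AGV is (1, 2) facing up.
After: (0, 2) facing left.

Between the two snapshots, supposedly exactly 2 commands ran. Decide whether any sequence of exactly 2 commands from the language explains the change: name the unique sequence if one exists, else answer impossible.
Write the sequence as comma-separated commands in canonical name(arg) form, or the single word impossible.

strafe(left, 1), turn(left)

key: cell and facing (now W) both changed — the 2 commands mix motion and turning
initial: (1, 2) facing up
step 1 (strafe(left, 1)): (0, 2) facing up
step 2 (turn(left)): (0, 2) facing left
all 16 alternatives checked — unique.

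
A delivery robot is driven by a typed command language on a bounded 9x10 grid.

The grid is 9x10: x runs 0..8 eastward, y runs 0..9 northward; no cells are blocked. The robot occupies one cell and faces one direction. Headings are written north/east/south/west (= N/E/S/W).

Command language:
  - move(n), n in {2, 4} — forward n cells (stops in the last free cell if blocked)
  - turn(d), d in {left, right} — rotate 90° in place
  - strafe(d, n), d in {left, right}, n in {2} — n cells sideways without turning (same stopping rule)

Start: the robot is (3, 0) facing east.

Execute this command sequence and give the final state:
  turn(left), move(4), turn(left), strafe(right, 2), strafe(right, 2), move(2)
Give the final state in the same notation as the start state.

start: (3, 0) facing east
1. turn(left) → (3, 0) facing north
2. move(4) → (3, 4) facing north
3. turn(left) → (3, 4) facing west
4. strafe(right, 2) → (3, 6) facing west
5. strafe(right, 2) → (3, 8) facing west
6. move(2) → (1, 8) facing west

(1, 8) facing west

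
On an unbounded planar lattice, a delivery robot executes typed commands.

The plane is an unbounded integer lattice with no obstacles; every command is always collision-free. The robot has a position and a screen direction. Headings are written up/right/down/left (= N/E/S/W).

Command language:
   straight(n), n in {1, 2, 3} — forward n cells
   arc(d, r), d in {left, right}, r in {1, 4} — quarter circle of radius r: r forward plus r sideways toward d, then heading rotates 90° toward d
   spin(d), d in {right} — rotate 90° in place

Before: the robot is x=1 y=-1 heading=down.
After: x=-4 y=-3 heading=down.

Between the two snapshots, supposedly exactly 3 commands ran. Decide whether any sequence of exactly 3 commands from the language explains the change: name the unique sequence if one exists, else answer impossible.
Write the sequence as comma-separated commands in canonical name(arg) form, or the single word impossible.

arc(right, 1), straight(3), arc(left, 1)

key: still facing S at the end — net rotation zero over 3 steps
from: x=1 y=-1 heading=down
1. arc(right, 1) → x=0 y=-2 heading=left
2. straight(3) → x=-3 y=-2 heading=left
3. arc(left, 1) → x=-4 y=-3 heading=down
no other 3-command option fits: unique.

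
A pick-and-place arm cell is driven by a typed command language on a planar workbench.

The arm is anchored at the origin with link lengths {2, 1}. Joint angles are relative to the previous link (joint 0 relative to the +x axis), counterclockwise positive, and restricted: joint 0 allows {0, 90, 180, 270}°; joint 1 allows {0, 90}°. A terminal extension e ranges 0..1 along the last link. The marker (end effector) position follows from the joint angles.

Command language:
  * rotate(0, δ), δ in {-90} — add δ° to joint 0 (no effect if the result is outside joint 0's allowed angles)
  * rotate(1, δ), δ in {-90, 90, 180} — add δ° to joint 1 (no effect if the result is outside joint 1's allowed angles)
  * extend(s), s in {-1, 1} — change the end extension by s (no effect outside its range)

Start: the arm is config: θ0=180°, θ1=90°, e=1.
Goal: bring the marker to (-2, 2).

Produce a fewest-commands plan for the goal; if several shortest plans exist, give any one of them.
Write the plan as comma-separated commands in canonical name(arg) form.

t0: config: θ0=180°, θ1=90°, e=1
step 1 (rotate(0, -90)): config: θ0=90°, θ1=90°, e=1
shorter routes all fall short; 1 is best.

rotate(0, -90)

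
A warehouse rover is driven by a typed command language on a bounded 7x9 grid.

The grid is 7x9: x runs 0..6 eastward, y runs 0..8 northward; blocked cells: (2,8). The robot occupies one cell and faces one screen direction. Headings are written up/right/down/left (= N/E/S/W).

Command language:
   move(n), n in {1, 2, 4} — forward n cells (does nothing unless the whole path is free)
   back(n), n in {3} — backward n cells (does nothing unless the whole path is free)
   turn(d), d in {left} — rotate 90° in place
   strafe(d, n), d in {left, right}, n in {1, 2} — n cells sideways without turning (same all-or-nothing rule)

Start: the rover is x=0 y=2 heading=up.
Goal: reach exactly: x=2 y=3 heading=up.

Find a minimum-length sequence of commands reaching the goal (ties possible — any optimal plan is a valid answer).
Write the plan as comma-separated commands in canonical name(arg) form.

begin: x=0 y=2 heading=up
1. strafe(right, 2) → x=2 y=2 heading=up
2. move(1) → x=2 y=3 heading=up
shorter routes all fall short; 2 is best.

strafe(right, 2), move(1)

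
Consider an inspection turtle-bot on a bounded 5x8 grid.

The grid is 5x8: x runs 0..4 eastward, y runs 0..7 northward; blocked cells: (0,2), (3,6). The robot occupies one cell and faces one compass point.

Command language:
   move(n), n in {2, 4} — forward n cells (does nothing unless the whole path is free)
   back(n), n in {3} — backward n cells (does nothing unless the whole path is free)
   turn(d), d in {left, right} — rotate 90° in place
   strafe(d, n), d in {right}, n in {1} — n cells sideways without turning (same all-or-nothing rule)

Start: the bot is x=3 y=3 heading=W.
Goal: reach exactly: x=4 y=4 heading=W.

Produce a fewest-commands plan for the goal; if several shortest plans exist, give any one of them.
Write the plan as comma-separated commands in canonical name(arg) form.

move(2), back(3), strafe(right, 1)

start: x=3 y=3 heading=W
1. move(2) → x=1 y=3 heading=W
2. back(3) → x=4 y=3 heading=W
3. strafe(right, 1) → x=4 y=4 heading=W
no 2-step plan works, so 3 is optimal.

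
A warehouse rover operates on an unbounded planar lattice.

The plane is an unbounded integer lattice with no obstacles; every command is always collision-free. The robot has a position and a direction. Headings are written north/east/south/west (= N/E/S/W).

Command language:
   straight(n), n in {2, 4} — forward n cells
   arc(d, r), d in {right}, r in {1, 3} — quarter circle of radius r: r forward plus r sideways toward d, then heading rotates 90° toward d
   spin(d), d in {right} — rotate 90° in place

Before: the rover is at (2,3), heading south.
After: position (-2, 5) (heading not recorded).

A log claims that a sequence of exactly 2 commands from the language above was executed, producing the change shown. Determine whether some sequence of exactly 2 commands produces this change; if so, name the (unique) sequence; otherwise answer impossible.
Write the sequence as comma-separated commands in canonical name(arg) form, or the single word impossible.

key: running arc(right, 3) before arc(right, 1) would end elsewhere — order is forced
from: at (2,3), heading south
t=1 arc(right, 1) ⇒ at (1,2), heading west
t=2 arc(right, 3) ⇒ at (-2,5), heading north
all 25 alternatives checked — unique.

arc(right, 1), arc(right, 3)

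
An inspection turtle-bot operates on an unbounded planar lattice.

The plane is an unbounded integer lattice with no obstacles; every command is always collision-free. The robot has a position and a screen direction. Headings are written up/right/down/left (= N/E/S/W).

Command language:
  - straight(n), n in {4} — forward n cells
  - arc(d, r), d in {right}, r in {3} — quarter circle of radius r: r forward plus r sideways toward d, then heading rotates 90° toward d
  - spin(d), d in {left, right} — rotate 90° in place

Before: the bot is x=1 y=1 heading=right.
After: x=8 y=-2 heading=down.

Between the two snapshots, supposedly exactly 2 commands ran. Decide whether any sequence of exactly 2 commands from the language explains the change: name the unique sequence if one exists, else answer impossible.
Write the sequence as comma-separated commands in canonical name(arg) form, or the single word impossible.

key: cell and facing (now S) both changed — the 2 commands mix motion and turning
begin: x=1 y=1 heading=right
[1] after straight(4): x=5 y=1 heading=right
[2] after arc(right, 3): x=8 y=-2 heading=down
all 16 alternatives checked — unique.

straight(4), arc(right, 3)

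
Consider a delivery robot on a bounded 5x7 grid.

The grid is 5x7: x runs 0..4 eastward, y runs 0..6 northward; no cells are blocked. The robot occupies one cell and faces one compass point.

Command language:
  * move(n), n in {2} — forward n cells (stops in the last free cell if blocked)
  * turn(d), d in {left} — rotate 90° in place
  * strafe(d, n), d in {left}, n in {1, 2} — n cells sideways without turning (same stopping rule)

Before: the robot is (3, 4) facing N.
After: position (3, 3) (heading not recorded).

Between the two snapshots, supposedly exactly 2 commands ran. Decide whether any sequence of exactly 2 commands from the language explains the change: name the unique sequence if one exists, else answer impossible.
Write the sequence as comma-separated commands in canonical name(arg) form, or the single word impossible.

turn(left), strafe(left, 1)

key: order matters: swapping turn(left) and strafe(left, 1) lands elsewhere
start: (3, 4) facing N
1. turn(left) → (3, 4) facing W
2. strafe(left, 1) → (3, 3) facing W
all 16 alternatives checked — unique.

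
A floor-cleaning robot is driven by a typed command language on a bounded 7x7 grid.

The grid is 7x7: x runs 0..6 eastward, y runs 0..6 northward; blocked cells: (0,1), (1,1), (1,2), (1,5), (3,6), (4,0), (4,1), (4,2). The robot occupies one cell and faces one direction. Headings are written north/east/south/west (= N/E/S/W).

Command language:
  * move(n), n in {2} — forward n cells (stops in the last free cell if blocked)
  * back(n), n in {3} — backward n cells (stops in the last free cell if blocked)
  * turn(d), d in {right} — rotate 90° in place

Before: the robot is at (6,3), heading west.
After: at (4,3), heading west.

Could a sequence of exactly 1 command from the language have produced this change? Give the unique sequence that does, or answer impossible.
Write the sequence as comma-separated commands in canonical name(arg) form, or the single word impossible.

move(2)

key: heading stays W — the single command does not turn
initial: at (6,3), heading west
t=1 move(2) ⇒ at (4,3), heading west
all 3 alternatives checked — unique.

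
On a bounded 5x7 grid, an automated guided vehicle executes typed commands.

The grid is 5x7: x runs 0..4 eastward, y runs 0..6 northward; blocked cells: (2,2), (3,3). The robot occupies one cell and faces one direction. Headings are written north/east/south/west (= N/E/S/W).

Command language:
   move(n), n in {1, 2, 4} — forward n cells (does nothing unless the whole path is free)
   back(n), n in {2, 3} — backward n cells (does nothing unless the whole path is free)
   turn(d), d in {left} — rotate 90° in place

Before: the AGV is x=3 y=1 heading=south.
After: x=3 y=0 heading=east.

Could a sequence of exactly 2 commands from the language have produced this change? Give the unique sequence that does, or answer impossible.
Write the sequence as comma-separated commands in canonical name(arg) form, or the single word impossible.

move(1), turn(left)

key: position moved to (3,0) AND the heading swung to E — translation plus rotation needed
from: x=3 y=1 heading=south
1. move(1) → x=3 y=0 heading=south
2. turn(left) → x=3 y=0 heading=east
no other 2-command option fits: unique.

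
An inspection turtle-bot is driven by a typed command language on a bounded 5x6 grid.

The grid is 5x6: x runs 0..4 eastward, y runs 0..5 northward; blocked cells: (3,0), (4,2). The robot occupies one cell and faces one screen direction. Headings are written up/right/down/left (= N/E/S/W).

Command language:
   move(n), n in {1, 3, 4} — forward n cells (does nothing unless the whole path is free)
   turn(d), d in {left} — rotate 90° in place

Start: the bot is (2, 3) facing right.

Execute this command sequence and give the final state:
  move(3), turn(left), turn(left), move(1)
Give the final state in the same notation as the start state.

start: (2, 3) facing right
1. move(3) → (2, 3) facing right
2. turn(left) → (2, 3) facing up
3. turn(left) → (2, 3) facing left
4. move(1) → (1, 3) facing left

(1, 3) facing left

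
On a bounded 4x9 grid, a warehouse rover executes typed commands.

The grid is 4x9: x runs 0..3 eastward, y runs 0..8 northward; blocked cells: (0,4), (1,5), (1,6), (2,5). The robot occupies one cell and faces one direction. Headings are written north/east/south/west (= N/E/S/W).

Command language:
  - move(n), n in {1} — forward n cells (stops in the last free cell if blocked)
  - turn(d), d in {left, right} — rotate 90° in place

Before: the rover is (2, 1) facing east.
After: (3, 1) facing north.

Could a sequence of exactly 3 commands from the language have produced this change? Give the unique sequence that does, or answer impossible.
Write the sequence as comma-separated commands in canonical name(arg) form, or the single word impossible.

move(1), move(1), turn(left)

key: the second move(1) runs into the grid edge before its full distance
initial: (2, 1) facing east
t=1 move(1) ⇒ (3, 1) facing east
t=2 move(1) ⇒ (3, 1) facing east
t=3 turn(left) ⇒ (3, 1) facing north
no rival 3-sequence matches.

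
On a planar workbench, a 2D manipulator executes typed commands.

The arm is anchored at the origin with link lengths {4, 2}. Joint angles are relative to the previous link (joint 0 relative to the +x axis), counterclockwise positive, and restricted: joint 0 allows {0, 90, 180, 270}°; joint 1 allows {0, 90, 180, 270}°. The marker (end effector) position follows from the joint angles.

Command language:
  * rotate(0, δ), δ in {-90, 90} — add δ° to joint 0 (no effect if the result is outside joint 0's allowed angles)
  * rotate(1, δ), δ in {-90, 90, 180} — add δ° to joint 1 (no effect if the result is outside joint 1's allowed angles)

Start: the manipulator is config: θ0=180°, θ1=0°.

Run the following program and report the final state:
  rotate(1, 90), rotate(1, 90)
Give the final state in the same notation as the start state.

t0: config: θ0=180°, θ1=0°
[1] after rotate(1, 90): config: θ0=180°, θ1=90°
[2] after rotate(1, 90): config: θ0=180°, θ1=180°

config: θ0=180°, θ1=180°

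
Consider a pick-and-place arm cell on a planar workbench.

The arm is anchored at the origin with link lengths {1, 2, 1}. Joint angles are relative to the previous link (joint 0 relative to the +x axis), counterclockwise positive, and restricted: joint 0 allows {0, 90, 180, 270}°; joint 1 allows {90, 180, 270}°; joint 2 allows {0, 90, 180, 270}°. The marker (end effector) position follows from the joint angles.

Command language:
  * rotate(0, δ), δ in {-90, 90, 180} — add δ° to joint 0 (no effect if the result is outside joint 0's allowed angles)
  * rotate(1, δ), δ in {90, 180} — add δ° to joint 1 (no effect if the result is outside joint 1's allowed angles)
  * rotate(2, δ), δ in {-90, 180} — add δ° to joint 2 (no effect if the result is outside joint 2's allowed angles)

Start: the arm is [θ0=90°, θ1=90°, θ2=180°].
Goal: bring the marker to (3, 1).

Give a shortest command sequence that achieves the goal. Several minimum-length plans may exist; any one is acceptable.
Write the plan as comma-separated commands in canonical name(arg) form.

rotate(1, 180), rotate(2, 180)

begin: [θ0=90°, θ1=90°, θ2=180°]
step 1 (rotate(1, 180)): [θ0=90°, θ1=270°, θ2=180°]
step 2 (rotate(2, 180)): [θ0=90°, θ1=270°, θ2=0°]
no 1-step plan works, so 2 is optimal.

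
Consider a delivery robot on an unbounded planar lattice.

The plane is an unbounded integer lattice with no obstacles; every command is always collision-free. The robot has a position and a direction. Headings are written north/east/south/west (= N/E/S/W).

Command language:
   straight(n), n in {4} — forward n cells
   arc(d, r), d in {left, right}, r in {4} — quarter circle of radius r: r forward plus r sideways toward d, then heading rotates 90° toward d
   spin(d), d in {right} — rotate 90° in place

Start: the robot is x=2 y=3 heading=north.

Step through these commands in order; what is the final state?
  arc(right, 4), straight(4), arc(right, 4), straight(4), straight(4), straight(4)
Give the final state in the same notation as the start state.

from: x=2 y=3 heading=north
1. arc(right, 4) → x=6 y=7 heading=east
2. straight(4) → x=10 y=7 heading=east
3. arc(right, 4) → x=14 y=3 heading=south
4. straight(4) → x=14 y=-1 heading=south
5. straight(4) → x=14 y=-5 heading=south
6. straight(4) → x=14 y=-9 heading=south

x=14 y=-9 heading=south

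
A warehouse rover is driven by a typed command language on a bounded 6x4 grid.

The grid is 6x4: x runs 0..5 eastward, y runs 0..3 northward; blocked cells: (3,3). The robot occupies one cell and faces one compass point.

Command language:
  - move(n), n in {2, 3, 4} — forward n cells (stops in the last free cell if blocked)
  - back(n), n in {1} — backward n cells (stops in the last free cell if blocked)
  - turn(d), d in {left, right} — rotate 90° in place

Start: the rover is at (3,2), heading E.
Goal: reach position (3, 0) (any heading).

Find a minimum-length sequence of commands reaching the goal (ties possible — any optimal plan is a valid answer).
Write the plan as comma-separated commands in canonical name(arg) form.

begin: at (3,2), heading E
[1] after turn(right): at (3,2), heading S
[2] after move(3): at (3,0), heading S
minimal: 2 command(s), checked below 2.

turn(right), move(3)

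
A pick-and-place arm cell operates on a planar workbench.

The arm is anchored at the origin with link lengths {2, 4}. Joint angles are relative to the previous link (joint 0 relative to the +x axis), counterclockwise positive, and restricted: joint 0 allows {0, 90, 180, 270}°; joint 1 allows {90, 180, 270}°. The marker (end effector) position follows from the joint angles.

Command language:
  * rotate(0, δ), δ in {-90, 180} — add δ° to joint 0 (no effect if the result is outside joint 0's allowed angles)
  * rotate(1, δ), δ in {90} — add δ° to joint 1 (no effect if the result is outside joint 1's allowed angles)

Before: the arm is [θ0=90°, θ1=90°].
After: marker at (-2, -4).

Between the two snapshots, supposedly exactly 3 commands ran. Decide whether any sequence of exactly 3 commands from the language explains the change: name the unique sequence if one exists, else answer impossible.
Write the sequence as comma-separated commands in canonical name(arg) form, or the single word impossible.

rotate(0, -90), rotate(0, -90), rotate(0, -90)

t0: [θ0=90°, θ1=90°]
step 1 (rotate(0, -90)): [θ0=0°, θ1=90°]
step 2 (rotate(0, -90)): [θ0=270°, θ1=90°]
step 3 (rotate(0, -90)): [θ0=180°, θ1=90°]
no rival 3-sequence matches.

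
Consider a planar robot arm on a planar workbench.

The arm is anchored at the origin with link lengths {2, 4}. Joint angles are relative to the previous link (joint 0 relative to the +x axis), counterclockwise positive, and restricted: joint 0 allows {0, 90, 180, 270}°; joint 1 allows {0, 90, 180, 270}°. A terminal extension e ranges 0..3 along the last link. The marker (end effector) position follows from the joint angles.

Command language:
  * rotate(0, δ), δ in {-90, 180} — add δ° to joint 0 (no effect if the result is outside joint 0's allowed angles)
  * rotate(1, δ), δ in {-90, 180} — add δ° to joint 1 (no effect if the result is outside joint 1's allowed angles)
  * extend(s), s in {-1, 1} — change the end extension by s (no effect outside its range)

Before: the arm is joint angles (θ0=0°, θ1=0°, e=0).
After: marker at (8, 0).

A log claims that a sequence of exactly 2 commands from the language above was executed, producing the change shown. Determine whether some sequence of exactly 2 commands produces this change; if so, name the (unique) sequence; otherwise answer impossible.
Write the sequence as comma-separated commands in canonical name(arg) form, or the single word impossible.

start: joint angles (θ0=0°, θ1=0°, e=0)
step 1 (extend(1)): joint angles (θ0=0°, θ1=0°, e=1)
step 2 (extend(1)): joint angles (θ0=0°, θ1=0°, e=2)
no other 2-command option fits: unique.

extend(1), extend(1)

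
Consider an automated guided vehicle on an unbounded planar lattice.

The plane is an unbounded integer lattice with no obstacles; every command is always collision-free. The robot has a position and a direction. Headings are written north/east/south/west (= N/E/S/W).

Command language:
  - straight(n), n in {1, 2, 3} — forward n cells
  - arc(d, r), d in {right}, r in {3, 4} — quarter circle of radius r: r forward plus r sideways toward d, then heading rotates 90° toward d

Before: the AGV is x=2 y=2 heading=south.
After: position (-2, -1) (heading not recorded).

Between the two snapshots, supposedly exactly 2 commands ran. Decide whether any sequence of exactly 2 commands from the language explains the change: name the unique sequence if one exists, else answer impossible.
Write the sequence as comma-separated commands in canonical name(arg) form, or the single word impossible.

key: running straight(1) before arc(right, 3) would end elsewhere — order is forced
t0: x=2 y=2 heading=south
t=1 arc(right, 3) ⇒ x=-1 y=-1 heading=west
t=2 straight(1) ⇒ x=-2 y=-1 heading=west
all 25 alternatives checked — unique.

arc(right, 3), straight(1)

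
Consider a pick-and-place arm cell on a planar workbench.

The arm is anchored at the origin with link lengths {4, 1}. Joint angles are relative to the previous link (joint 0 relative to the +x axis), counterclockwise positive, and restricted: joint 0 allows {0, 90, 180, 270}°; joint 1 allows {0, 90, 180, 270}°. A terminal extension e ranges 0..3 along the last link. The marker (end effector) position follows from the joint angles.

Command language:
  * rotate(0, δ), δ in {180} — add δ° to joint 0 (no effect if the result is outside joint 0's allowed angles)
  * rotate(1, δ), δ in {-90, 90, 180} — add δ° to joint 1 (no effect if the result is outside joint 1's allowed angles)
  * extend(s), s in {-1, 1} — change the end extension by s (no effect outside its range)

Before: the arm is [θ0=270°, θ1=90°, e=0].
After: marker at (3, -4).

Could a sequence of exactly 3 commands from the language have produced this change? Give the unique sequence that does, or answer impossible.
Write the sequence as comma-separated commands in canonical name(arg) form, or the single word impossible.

extend(-1), extend(1), extend(1)

key: running extend(1) before extend(-1) would end elsewhere — order is forced
begin: [θ0=270°, θ1=90°, e=0]
[1] after extend(-1): [θ0=270°, θ1=90°, e=0]
[2] after extend(1): [θ0=270°, θ1=90°, e=1]
[3] after extend(1): [θ0=270°, θ1=90°, e=2]
no rival 3-sequence matches.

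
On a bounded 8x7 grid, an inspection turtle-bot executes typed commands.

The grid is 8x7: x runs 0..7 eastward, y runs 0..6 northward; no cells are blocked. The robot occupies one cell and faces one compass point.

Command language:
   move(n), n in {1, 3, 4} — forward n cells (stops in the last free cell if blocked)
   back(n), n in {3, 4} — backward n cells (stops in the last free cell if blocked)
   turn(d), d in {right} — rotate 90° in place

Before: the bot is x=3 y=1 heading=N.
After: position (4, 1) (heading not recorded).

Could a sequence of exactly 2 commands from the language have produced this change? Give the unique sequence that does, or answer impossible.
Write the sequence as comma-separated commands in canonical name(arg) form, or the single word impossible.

key: order matters: swapping turn(right) and move(1) lands elsewhere
start: x=3 y=1 heading=N
step 1 (turn(right)): x=3 y=1 heading=E
step 2 (move(1)): x=4 y=1 heading=E
no other 2-command option fits: unique.

turn(right), move(1)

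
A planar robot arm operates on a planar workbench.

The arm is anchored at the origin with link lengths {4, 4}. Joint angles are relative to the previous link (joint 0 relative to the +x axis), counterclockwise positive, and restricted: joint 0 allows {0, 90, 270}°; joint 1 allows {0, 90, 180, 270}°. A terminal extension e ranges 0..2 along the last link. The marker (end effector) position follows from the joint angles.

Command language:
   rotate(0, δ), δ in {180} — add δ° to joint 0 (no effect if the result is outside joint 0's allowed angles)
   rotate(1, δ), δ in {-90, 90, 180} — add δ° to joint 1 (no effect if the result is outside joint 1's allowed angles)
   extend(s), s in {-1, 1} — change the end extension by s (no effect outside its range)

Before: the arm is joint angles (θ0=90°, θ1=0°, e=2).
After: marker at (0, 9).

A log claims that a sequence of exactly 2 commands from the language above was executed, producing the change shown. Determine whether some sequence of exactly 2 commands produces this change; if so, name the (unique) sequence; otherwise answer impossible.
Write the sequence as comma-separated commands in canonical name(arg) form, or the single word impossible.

key: running extend(-1) before extend(1) would end elsewhere — order is forced
begin: joint angles (θ0=90°, θ1=0°, e=2)
1. extend(1) → joint angles (θ0=90°, θ1=0°, e=2)
2. extend(-1) → joint angles (θ0=90°, θ1=0°, e=1)
no rival 2-sequence matches.

extend(1), extend(-1)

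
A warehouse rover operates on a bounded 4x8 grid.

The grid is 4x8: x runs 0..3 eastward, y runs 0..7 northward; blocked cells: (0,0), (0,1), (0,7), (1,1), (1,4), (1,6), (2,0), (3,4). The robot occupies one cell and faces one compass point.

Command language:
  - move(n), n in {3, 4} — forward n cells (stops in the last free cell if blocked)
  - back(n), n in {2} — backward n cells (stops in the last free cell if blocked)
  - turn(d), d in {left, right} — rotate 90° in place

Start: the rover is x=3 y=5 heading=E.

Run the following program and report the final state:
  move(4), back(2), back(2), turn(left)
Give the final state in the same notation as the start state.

x=0 y=5 heading=N

begin: x=3 y=5 heading=E
step 1 (move(4)): x=3 y=5 heading=E
step 2 (back(2)): x=1 y=5 heading=E
step 3 (back(2)): x=0 y=5 heading=E
step 4 (turn(left)): x=0 y=5 heading=N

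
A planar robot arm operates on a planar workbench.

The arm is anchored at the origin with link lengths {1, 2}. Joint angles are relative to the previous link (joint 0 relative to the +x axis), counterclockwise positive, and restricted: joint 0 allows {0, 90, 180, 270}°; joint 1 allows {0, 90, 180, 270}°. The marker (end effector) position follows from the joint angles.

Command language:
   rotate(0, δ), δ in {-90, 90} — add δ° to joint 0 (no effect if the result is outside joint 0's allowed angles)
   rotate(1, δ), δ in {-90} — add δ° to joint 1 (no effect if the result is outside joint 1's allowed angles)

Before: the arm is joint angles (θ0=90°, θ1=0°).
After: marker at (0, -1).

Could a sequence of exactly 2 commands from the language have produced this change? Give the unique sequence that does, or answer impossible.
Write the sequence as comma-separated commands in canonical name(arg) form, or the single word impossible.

from: joint angles (θ0=90°, θ1=0°)
[1] after rotate(1, -90): joint angles (θ0=90°, θ1=270°)
[2] after rotate(1, -90): joint angles (θ0=90°, θ1=180°)
no rival 2-sequence matches.

rotate(1, -90), rotate(1, -90)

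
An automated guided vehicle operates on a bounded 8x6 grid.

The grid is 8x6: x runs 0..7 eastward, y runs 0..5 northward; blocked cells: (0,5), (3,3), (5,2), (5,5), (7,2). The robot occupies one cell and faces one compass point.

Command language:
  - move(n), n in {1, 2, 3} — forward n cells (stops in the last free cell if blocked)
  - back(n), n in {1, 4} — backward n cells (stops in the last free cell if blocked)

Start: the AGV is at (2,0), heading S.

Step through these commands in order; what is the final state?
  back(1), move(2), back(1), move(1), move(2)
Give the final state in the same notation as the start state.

begin: at (2,0), heading S
step 1 (back(1)): at (2,1), heading S
step 2 (move(2)): at (2,0), heading S
step 3 (back(1)): at (2,1), heading S
step 4 (move(1)): at (2,0), heading S
step 5 (move(2)): at (2,0), heading S

at (2,0), heading S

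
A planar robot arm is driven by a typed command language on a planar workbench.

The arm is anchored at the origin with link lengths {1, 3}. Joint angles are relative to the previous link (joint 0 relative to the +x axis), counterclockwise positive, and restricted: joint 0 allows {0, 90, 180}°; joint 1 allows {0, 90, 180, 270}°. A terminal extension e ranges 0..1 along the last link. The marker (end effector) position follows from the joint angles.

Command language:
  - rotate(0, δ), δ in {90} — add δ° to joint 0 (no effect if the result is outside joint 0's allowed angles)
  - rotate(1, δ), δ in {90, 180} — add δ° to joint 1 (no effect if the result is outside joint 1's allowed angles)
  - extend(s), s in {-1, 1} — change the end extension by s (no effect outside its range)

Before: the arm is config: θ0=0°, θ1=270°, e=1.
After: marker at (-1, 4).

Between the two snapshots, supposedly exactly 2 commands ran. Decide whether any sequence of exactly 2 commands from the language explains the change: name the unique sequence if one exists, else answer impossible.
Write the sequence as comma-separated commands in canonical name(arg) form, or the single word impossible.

rotate(0, 90), rotate(0, 90)

begin: config: θ0=0°, θ1=270°, e=1
t=1 rotate(0, 90) ⇒ config: θ0=90°, θ1=270°, e=1
t=2 rotate(0, 90) ⇒ config: θ0=180°, θ1=270°, e=1
no rival 2-sequence matches.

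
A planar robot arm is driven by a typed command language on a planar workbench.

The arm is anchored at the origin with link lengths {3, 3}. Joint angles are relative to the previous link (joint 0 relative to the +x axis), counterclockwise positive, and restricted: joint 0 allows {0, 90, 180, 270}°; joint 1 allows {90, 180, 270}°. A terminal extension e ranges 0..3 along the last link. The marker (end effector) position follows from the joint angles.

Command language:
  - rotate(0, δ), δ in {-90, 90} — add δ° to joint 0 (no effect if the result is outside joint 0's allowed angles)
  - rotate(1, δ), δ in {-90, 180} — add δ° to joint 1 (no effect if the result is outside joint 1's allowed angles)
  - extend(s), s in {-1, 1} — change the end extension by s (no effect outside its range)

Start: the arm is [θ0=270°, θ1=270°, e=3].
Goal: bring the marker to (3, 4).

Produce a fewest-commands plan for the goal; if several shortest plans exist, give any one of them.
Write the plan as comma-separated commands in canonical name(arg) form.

rotate(0, 90), rotate(1, 180), extend(-1), extend(-1)

start: [θ0=270°, θ1=270°, e=3]
t=1 rotate(0, 90) ⇒ [θ0=0°, θ1=270°, e=3]
t=2 rotate(1, 180) ⇒ [θ0=0°, θ1=90°, e=3]
t=3 extend(-1) ⇒ [θ0=0°, θ1=90°, e=2]
t=4 extend(-1) ⇒ [θ0=0°, θ1=90°, e=1]
shorter routes all fall short; 4 is best.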